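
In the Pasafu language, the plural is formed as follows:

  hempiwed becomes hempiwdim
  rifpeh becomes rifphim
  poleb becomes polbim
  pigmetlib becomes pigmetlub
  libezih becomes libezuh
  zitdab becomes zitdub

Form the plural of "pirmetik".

pirmetuk

poleb and pigmetlib both end in -b yet inflect differently (polbim, pigmetlub), so the final letter is not what conditions the rule; the last vowel is.
"pirmetik" has last vowel 'i'. The stems whose last vowel is 'i' (pigmetlib → pigmetlub, libezih → libezuh) change the last vowel to 'u'.
The other pattern: stems whose last vowel is 'e' delete the last vowel and add -im.
So pirmetik → pirmetuk.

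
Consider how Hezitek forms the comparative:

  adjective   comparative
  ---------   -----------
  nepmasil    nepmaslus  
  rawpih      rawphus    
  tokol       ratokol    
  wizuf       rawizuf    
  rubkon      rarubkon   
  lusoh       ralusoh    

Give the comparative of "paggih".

nepmasil and tokol both end in -l yet inflect differently (nepmaslus, ratokol), so the final letter is not what conditions the rule; the last vowel is.
"paggih" has last vowel 'i'. The stems whose last vowel is 'i' (nepmasil → nepmaslus, rawpih → rawphus) delete the last vowel and add -us.
The other pattern: stems whose last vowel is 'o' or 'u' add the prefix ra-.
So paggih → pagghus.

pagghus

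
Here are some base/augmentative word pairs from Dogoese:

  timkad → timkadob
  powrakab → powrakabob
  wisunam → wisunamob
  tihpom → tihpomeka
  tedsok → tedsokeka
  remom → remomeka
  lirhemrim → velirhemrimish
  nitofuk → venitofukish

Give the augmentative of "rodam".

rodamob

wisunam and tihpom both end in -m yet inflect differently (wisunamob, tihpomeka), so the final letter is not what conditions the rule; the last vowel is.
"rodam" has last vowel 'a'. The stems whose last vowel is 'a' (timkad → timkadob, powrakab → powrakabob, wisunam → wisunamob) add -ob.
The other patterns: stems whose last vowel is 'o' add -eka; stems whose last vowel is 'i' or 'u' add ve- … -ish around the stem.
So rodam → rodamob.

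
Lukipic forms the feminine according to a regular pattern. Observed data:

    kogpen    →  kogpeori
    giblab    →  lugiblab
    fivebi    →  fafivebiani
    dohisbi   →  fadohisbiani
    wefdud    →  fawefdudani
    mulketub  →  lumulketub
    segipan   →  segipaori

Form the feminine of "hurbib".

luhurbib

"hurbib" ends in -b. The stems ending in -b (giblab → lugiblab, mulketub → lumulketub) add the prefix lu-.
The other patterns: stems ending in -n drop the final letter and add -ori; stems ending in -d or -i add fa- … -ani around the stem.
So hurbib → luhurbib.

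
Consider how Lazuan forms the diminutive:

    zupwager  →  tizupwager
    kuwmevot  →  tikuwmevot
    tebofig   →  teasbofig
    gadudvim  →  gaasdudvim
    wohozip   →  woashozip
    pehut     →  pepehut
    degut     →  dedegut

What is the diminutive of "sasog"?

tisasog

kuwmevot and pehut both end in -t yet inflect differently (tikuwmevot, pepehut), so the final letter is not what conditions the rule; the last vowel is.
"sasog" has last vowel 'o'. The one such stem in the data (kuwmevot → tikuwmevot) adds the prefix ti-, so the same rule applies.
The other patterns: stems whose last vowel is 'i' insert -as- after the first vowel; stems whose last vowel is 'u' repeat the first consonant+vowel as a prefix.
So sasog → tisasog.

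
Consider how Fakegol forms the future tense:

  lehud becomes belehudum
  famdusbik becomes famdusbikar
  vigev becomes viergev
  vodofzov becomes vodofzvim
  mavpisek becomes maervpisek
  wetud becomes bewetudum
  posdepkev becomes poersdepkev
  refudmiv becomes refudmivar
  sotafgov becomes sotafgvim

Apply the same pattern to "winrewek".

wiernrewek

sotafgov and vigev both end in -v yet inflect differently (sotafgvim, viergev), so the final letter is not what conditions the rule; the last vowel is.
"winrewek" has last vowel 'e'. The stems whose last vowel is 'e' (mavpisek → maervpisek, vigev → viergev, posdepkev → poersdepkev) insert -er- after the first vowel.
So winrewek → wiernrewek.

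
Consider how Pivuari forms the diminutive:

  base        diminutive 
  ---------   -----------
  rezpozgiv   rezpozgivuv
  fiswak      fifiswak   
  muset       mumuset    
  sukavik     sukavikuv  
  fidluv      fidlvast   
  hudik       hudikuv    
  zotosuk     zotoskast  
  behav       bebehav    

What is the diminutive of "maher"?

"maher" has last vowel 'e'. The one such stem in the data (muset → mumuset) repeats the first consonant+vowel as a prefix (as do behav, fiswak), so the same rule applies.
The other patterns: stems whose last vowel is 'i' add -uv; stems whose last vowel is 'u' delete the last vowel and add -ast.
So maher → mamaher.

mamaher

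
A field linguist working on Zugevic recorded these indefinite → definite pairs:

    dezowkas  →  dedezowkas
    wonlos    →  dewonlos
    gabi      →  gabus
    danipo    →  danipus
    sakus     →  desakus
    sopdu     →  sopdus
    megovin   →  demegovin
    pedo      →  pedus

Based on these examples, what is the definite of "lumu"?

lumus

wonlos and danipo both have last vowel 'o' yet inflect differently (dewonlos, danipus), so the last vowel is not what conditions the rule; whether the stem ends in a vowel or a consonant is.
"lumu" ends in a vowel. The stems ending in a vowel (danipo → danipus, gabi → gabus, sopdu → sopdus) drop the final letter and add -us.
The other pattern: stems ending in a consonant add the prefix de-.
So lumu → lumus.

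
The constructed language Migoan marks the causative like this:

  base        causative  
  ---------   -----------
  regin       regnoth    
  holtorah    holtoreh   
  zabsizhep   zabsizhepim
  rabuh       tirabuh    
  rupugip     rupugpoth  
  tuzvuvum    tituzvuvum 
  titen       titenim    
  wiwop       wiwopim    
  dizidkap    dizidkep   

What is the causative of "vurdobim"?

dizidkap and rupugip both end in -p yet inflect differently (dizidkep, rupugpoth), so the final letter is not what conditions the rule; the last vowel is.
"vurdobim" has last vowel 'i'. The stems whose last vowel is 'i' (rupugip → rupugpoth, regin → regnoth) delete the last vowel and add -oth.
So vurdobim → vurdobmoth.

vurdobmoth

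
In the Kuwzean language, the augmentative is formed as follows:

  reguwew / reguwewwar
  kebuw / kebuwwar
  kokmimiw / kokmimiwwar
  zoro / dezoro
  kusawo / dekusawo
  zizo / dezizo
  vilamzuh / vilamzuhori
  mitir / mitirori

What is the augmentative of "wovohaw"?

"wovohaw" ends in -w. The stems ending in -w (reguwew → reguwewwar, kebuw → kebuwwar, kokmimiw → kokmimiwwar) double the final consonant and add -ar.
The other patterns: stems ending in -o add the prefix de-; stems ending in -h or -r add -ori.
So wovohaw → wovohawwar.

wovohawwar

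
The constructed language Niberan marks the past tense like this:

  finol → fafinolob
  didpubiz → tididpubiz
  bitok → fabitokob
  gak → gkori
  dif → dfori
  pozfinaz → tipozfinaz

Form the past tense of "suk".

skori

gak and bitok both end in -k yet inflect differently (gkori, fabitokob), so the final letter is not what conditions the rule; the number of vowels is.
"suk" has 1 vowel. The stems with 1 vowel (gak → gkori, dif → dfori) delete the last vowel and add -ori.
So suk → skori.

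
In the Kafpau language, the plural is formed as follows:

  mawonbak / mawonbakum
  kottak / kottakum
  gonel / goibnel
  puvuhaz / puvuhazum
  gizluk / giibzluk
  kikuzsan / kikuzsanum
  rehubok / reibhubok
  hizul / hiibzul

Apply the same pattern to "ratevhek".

mawonbak and rehubok both end in -k yet inflect differently (mawonbakum, reibhubok), so the final letter is not what conditions the rule; the last vowel is.
"ratevhek" has last vowel 'e'. The one such stem in the data (gonel → goibnel) inserts -ib- after the first vowel (as do rehubok, gizluk), so the same rule applies.
The other pattern: stems whose last vowel is 'a' add -um.
So ratevhek → raibtevhek.

raibtevhek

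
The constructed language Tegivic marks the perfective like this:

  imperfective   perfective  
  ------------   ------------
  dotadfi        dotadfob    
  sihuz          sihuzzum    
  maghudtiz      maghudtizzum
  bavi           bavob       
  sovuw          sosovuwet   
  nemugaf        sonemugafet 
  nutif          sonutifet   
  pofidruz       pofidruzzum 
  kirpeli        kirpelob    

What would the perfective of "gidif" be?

"gidif" ends in -f. The stems ending in -f (nemugaf → sonemugafet, nutif → sonutifet) add so- … -et around the stem.
The other patterns: stems ending in -i drop the final letter and add -ob; stems ending in -z double the final consonant and add -um.
So gidif → sogidifet.

sogidifet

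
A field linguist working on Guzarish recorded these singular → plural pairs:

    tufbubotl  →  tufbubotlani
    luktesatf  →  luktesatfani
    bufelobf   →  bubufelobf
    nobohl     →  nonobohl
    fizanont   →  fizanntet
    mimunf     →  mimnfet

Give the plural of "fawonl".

fawnlet

luktesatf and bufelobf both end in -f yet inflect differently (luktesatfani, bubufelobf), so the final letter is not what conditions the rule; the second-to-last letter is.
"fawonl" has second-to-last letter 'n'. The stems whose second-to-last letter is 'n' (fizanont → fizanntet, mimunf → mimnfet) delete the last vowel and add -et.
So fawonl → fawnlet.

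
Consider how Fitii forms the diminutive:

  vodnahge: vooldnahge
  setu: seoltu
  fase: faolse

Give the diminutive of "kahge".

kaolhge

Every pair shown (vodnahge → vooldnahge, setu → seoltu, fase → faolse) follows the same rule: insert -ol- after the first vowel.
So kahge → kaolhge.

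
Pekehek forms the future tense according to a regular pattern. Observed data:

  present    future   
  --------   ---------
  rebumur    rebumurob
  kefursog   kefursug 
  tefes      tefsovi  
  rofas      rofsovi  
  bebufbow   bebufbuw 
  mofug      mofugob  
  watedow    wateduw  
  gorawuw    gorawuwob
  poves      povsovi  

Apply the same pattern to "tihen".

"tihen" has last vowel 'e'. The stems whose last vowel is 'e' (poves → povsovi, tefes → tefsovi) delete the last vowel and add -ovi.
So tihen → tihnovi.

tihnovi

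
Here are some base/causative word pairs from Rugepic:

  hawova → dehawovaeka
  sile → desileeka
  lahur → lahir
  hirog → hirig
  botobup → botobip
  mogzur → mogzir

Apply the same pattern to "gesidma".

degesidmaeka

hirog and hawova both begin with h- yet inflect differently (hirig, dehawovaeka), so the first letter is not what conditions the rule; whether the stem ends in a vowel or a consonant is.
"gesidma" ends in a vowel. The stems ending in a vowel (sile → desileeka, hawova → dehawovaeka) add de- … -eka around the stem.
The other pattern: stems ending in a consonant change the last vowel to 'i'.
So gesidma → degesidmaeka.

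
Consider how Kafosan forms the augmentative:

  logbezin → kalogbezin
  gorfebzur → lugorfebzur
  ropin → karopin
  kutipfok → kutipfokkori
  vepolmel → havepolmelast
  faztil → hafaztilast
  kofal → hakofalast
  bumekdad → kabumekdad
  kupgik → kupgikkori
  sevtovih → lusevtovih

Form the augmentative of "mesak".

bumekdad and kofal both have last vowel 'a' yet inflect differently (kabumekdad, hakofalast), so the last vowel is not what conditions the rule; the final letter is.
"mesak" ends in -k. The stems ending in -k (kupgik → kupgikkori, kutipfok → kutipfokkori) double the final consonant and add -ori.
So mesak → mesakkori.

mesakkori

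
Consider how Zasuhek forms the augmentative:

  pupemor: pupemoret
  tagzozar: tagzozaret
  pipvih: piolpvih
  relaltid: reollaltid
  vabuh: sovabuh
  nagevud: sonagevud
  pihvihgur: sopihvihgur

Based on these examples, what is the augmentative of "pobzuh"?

pipvih and vabuh both end in -h yet inflect differently (piolpvih, sovabuh), so the final letter is not what conditions the rule; the last vowel is.
"pobzuh" has last vowel 'u'. The stems whose last vowel is 'u' (vabuh → sovabuh, nagevud → sonagevud, pihvihgur → sopihvihgur) add the prefix so-.
So pobzuh → sopobzuh.

sopobzuh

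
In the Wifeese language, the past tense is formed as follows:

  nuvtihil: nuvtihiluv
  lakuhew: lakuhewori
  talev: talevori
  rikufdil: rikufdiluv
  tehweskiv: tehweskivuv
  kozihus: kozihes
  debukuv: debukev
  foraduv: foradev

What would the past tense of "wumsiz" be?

wumsizuv

tehweskiv and talev both end in -v yet inflect differently (tehweskivuv, talevori), so the final letter is not what conditions the rule; the last vowel is.
"wumsiz" has last vowel 'i'. The stems whose last vowel is 'i' (tehweskiv → tehweskivuv, rikufdil → rikufdiluv, nuvtihil → nuvtihiluv) add -uv.
The other patterns: stems whose last vowel is 'e' add -ori; stems whose last vowel is 'u' change the last vowel to 'e'.
So wumsiz → wumsizuv.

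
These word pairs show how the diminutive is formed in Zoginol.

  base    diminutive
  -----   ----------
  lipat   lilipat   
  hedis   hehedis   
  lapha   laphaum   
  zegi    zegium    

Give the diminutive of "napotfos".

nanapotfos

lipat and lapha both have last vowel 'a' yet inflect differently (lilipat, laphaum), so the last vowel is not what conditions the rule; whether the stem ends in a vowel or a consonant is.
"napotfos" ends in a consonant. The stems ending in a consonant (lipat → lilipat, hedis → hehedis) repeat the first consonant+vowel as a prefix.
So napotfos → nanapotfos.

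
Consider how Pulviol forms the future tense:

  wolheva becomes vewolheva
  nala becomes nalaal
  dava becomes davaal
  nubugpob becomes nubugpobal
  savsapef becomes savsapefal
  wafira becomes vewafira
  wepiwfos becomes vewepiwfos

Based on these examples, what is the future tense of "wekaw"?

wolheva and dava both end in -a yet inflect differently (vewolheva, davaal), so the final letter is not what conditions the rule; the first letter is.
"wekaw" begins with w-. The stems beginning with w- (wolheva → vewolheva, wepiwfos → vewepiwfos, wafira → vewafira) add the prefix ve-.
The other pattern: stems beginning with d-, n- or s- add -al.
So wekaw → vewekaw.

vewekaw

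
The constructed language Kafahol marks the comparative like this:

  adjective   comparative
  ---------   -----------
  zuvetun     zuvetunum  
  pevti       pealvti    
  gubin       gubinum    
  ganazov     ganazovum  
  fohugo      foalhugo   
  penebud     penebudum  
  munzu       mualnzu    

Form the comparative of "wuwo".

munzu and zuvetun both have last vowel 'u' yet inflect differently (mualnzu, zuvetunum), so the last vowel is not what conditions the rule; whether the stem ends in a vowel or a consonant is.
"wuwo" ends in a vowel. The stems ending in a vowel (fohugo → foalhugo, pevti → pealvti, munzu → mualnzu) insert -al- after the first vowel.
So wuwo → wualwo.

wualwo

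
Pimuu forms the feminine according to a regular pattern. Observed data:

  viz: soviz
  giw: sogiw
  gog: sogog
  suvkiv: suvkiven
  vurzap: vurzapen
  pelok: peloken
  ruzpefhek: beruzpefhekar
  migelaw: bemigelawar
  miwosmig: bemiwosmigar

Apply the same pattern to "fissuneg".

befissunegar

pelok and ruzpefhek both end in -k yet inflect differently (peloken, beruzpefhekar), so the final letter is not what conditions the rule; the number of vowels is.
"fissuneg" has 3 vowels. The stems with 3 vowels (ruzpefhek → beruzpefhekar, migelaw → bemigelawar, miwosmig → bemiwosmigar) add be- … -ar around the stem.
So fissuneg → befissunegar.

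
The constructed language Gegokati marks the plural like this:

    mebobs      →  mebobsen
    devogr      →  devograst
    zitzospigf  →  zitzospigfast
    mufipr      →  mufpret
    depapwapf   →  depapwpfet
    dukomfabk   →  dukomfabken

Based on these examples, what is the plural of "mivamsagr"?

mivamsagrast

zitzospigf and depapwapf both end in -f yet inflect differently (zitzospigfast, depapwpfet), so the final letter is not what conditions the rule; the second-to-last letter is.
"mivamsagr" has second-to-last letter 'g'. The stems whose second-to-last letter is 'g' (devogr → devograst, zitzospigf → zitzospigfast) add -ast.
The other patterns: stems whose second-to-last letter is 'p' delete the last vowel and add -et; stems whose second-to-last letter is 'b' add -en.
So mivamsagr → mivamsagrast.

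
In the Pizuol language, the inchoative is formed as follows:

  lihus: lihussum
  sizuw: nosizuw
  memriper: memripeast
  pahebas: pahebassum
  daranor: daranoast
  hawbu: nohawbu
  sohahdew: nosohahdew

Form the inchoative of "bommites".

bommitessum

lihus and hawbu both have last vowel 'u' yet inflect differently (lihussum, nohawbu), so the last vowel is not what conditions the rule; the final letter is.
"bommites" ends in -s. The stems ending in -s (lihus → lihussum, pahebas → pahebassum) double the final consonant and add -um.
The other patterns: stems ending in -r drop the final letter and add -ast; stems ending in -u or -w add the prefix no-.
So bommites → bommitessum.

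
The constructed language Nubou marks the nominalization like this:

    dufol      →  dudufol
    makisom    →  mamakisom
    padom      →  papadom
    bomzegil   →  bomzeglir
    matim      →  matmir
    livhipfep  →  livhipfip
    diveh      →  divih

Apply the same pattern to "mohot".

dufol and bomzegil both end in -l yet inflect differently (dudufol, bomzeglir), so the final letter is not what conditions the rule; the last vowel is.
"mohot" has last vowel 'o'. The stems whose last vowel is 'o' (dufol → dudufol, makisom → mamakisom, padom → papadom) repeat the first consonant+vowel as a prefix.
So mohot → momohot.

momohot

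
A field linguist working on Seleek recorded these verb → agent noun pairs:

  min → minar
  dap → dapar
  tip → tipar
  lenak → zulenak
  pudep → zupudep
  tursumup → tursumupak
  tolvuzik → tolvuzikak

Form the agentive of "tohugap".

tohugapak

"tohugap" has 3 vowels. The stems with 3 vowels (tursumup → tursumupak, tolvuzik → tolvuzikak) add -ak.
The other patterns: stems with 1 vowel add -ar; stems with 2 vowels add the prefix zu-.
So tohugap → tohugapak.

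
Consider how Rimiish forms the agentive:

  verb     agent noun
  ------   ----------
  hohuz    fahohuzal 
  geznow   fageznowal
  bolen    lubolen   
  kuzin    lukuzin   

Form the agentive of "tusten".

"tusten" ends in -n. The stems ending in -n (bolen → lubolen, kuzin → lukuzin) add the prefix lu-.
The other pattern: stems ending in -w or -z add fa- … -al around the stem.
So tusten → lutusten.

lutusten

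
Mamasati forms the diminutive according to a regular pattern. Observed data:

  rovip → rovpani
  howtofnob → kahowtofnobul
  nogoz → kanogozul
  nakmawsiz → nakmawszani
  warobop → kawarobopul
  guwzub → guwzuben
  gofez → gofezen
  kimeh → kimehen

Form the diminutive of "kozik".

kozkani

"kozik" has last vowel 'i'. The stems whose last vowel is 'i' (rovip → rovpani, nakmawsiz → nakmawszani) delete the last vowel and add -ani.
The other patterns: stems whose last vowel is 'o' add ka- … -ul around the stem; stems whose last vowel is 'e' or 'u' add -en.
So kozik → kozkani.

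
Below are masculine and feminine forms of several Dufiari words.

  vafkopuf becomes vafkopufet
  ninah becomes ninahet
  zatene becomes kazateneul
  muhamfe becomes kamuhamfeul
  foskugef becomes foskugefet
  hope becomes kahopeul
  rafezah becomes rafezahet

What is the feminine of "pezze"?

zatene and foskugef both have last vowel 'e' yet inflect differently (kazateneul, foskugefet), so the last vowel is not what conditions the rule; the final letter is.
"pezze" ends in -e. The stems ending in -e (zatene → kazateneul, hope → kahopeul, muhamfe → kamuhamfeul) add ka- … -ul around the stem.
The other pattern: stems ending in -f or -h add -et.
So pezze → kapezzeul.

kapezzeul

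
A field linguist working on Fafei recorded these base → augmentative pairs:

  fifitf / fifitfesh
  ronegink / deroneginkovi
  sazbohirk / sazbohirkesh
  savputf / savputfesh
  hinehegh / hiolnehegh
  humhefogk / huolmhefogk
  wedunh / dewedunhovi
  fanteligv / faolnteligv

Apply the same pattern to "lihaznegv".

humhefogk and ronegink both end in -k yet inflect differently (huolmhefogk, deroneginkovi), so the final letter is not what conditions the rule; the second-to-last letter is.
"lihaznegv" has second-to-last letter 'g'. The stems whose second-to-last letter is 'g' (fanteligv → faolnteligv, humhefogk → huolmhefogk, hinehegh → hiolnehegh) insert -ol- after the first vowel.
The other patterns: stems whose second-to-last letter is 'n' add de- … -ovi around the stem; stems whose second-to-last letter is 'r' or 't' add -esh.
So lihaznegv → liolhaznegv.

liolhaznegv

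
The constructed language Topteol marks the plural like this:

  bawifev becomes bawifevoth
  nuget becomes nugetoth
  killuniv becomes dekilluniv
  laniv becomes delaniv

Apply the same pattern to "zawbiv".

bawifev and killuniv both end in -v yet inflect differently (bawifevoth, dekilluniv), so the final letter is not what conditions the rule; the last vowel is.
"zawbiv" has last vowel 'i'. The stems whose last vowel is 'i' (killuniv → dekilluniv, laniv → delaniv) add the prefix de-.
So zawbiv → dezawbiv.

dezawbiv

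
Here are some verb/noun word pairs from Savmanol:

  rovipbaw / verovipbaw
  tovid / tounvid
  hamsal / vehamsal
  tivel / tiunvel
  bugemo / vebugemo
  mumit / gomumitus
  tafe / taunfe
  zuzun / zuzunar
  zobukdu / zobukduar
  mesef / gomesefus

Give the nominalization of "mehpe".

gomehpeus

"mehpe" begins with m-. The stems beginning with m- (mesef → gomesefus, mumit → gomumitus) add go- … -us around the stem.
So mehpe → gomehpeus.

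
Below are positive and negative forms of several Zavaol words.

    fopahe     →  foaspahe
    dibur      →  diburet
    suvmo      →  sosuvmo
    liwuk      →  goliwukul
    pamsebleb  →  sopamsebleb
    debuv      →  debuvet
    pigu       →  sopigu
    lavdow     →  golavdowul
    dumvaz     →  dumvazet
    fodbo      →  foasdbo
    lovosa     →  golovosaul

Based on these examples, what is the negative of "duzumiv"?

fodbo and suvmo both end in -o yet inflect differently (foasdbo, sosuvmo), so the final letter is not what conditions the rule; the first letter is.
"duzumiv" begins with d-. The stems beginning with d- (debuv → debuvet, dibur → diburet, dumvaz → dumvazet) add -et.
So duzumiv → duzumivet.

duzumivet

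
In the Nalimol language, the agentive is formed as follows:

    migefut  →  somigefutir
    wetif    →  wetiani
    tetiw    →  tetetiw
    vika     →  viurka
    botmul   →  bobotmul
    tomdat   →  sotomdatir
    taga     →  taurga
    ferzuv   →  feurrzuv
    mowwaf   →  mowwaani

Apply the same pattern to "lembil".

lelembil

tomdat and mowwaf both have last vowel 'a' yet inflect differently (sotomdatir, mowwaani), so the last vowel is not what conditions the rule; the final letter is.
"lembil" ends in -l. The one such stem in the data (botmul → bobotmul) repeats the first consonant+vowel as a prefix (as does tetiw), so the same rule applies.
The other patterns: stems ending in -t add so- … -ir around the stem; stems ending in -f drop the final letter and add -ani; stems ending in -a or -v insert -ur- after the first vowel.
So lembil → lelembil.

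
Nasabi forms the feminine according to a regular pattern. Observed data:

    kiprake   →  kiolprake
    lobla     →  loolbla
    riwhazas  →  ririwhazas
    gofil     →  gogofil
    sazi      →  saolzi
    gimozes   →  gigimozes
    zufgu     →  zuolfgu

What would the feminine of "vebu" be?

veolbu

kiprake and gimozes both have last vowel 'e' yet inflect differently (kiolprake, gigimozes), so the last vowel is not what conditions the rule; whether the stem ends in a vowel or a consonant is.
"vebu" ends in a vowel. The stems ending in a vowel (sazi → saolzi, zufgu → zuolfgu, lobla → loolbla) insert -ol- after the first vowel.
The other pattern: stems ending in a consonant repeat the first consonant+vowel as a prefix.
So vebu → veolbu.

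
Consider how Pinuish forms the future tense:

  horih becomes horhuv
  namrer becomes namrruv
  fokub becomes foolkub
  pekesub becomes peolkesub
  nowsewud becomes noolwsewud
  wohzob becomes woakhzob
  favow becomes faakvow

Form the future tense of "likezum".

fokub and wohzob both end in -b yet inflect differently (foolkub, woakhzob), so the final letter is not what conditions the rule; the last vowel is.
"likezum" has last vowel 'u'. The stems whose last vowel is 'u' (fokub → foolkub, pekesub → peolkesub, nowsewud → noolwsewud) insert -ol- after the first vowel.
So likezum → liolkezum.

liolkezum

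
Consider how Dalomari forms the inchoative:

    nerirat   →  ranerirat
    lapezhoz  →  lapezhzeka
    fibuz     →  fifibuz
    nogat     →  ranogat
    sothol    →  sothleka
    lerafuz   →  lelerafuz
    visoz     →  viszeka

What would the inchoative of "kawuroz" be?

kawurzeka

lapezhoz and fibuz both end in -z yet inflect differently (lapezhzeka, fifibuz), so the final letter is not what conditions the rule; the last vowel is.
"kawuroz" has last vowel 'o'. The stems whose last vowel is 'o' (sothol → sothleka, lapezhoz → lapezhzeka, visoz → viszeka) delete the last vowel and add -eka.
So kawuroz → kawurzeka.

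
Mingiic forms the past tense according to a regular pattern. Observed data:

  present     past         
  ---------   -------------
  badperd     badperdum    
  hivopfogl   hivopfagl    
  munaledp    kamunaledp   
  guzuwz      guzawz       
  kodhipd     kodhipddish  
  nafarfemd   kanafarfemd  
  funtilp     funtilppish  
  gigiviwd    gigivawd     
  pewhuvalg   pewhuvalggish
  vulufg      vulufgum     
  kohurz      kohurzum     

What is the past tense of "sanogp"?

guzuwz and kohurz both end in -z yet inflect differently (guzawz, kohurzum), so the final letter is not what conditions the rule; the second-to-last letter is.
"sanogp" has second-to-last letter 'g'. The one such stem in the data (hivopfogl → hivopfagl) changes the last vowel to 'a' (as do guzuwz, gigiviwd), so the same rule applies.
So sanogp → sanagp.

sanagp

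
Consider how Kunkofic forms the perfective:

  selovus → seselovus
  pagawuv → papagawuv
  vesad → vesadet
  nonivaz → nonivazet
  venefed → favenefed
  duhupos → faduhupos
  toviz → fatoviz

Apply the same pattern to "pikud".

pipikud

vesad and venefed both end in -d yet inflect differently (vesadet, favenefed), so the final letter is not what conditions the rule; the last vowel is.
"pikud" has last vowel 'u'. The stems whose last vowel is 'u' (selovus → seselovus, pagawuv → papagawuv) repeat the first consonant+vowel as a prefix.
The other patterns: stems whose last vowel is 'a' add -et; stems whose last vowel is 'e', 'i' or 'o' add the prefix fa-.
So pikud → pipikud.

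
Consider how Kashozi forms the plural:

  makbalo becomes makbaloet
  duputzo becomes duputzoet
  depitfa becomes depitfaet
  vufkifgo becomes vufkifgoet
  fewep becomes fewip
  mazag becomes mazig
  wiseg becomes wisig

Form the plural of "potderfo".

potderfoet

"potderfo" ends in a vowel. The stems ending in a vowel (makbalo → makbaloet, duputzo → duputzoet, depitfa → depitfaet) add -et.
The other pattern: stems ending in a consonant change the last vowel to 'i'.
So potderfo → potderfoet.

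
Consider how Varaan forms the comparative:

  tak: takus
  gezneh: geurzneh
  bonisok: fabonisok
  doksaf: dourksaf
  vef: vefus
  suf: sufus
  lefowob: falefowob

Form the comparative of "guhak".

"guhak" has 2 vowels. The stems with 2 vowels (doksaf → dourksaf, gezneh → geurzneh) insert -ur- after the first vowel.
The other patterns: stems with 1 vowel add -us; stems with 3 vowels add the prefix fa-.
So guhak → guurhak.

guurhak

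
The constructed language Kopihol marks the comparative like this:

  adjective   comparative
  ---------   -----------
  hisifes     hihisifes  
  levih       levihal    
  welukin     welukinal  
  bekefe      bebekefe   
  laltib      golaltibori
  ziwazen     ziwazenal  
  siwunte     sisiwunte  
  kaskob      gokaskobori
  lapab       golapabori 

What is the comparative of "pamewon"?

levih and laltib both have last vowel 'i' yet inflect differently (levihal, golaltibori), so the last vowel is not what conditions the rule; the final letter is.
"pamewon" ends in -n. The stems ending in -n (welukin → welukinal, ziwazen → ziwazenal) add -al.
The other patterns: stems ending in -b add go- … -ori around the stem; stems ending in -e or -s repeat the first consonant+vowel as a prefix.
So pamewon → pamewonal.

pamewonal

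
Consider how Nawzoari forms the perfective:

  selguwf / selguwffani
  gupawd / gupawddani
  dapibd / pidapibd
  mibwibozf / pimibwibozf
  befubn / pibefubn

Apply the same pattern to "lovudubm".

dapibd and gupawd both end in -d yet inflect differently (pidapibd, gupawddani), so the final letter is not what conditions the rule; the second-to-last letter is.
"lovudubm" has second-to-last letter 'b'. The stems whose second-to-last letter is 'b' (befubn → pibefubn, dapibd → pidapibd) add the prefix pi-.
So lovudubm → pilovudubm.

pilovudubm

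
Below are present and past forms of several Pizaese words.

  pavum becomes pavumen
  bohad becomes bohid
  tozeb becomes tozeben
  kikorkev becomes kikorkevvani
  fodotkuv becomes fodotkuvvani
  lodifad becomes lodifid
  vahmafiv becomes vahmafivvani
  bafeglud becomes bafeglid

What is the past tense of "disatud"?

fodotkuv and bafeglud both have last vowel 'u' yet inflect differently (fodotkuvvani, bafeglid), so the last vowel is not what conditions the rule; the final letter is.
"disatud" ends in -d. The stems ending in -d (bafeglud → bafeglid, bohad → bohid, lodifad → lodifid) change the last vowel to 'i'.
So disatud → disatid.

disatid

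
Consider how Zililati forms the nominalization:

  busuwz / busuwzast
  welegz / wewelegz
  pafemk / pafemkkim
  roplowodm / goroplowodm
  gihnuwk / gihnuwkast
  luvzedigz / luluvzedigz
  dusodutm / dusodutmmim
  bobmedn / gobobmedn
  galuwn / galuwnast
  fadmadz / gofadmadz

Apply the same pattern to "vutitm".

"vutitm" has second-to-last letter 't'. The one such stem in the data (dusodutm → dusodutmmim) doubles the final consonant and adds -im (as does pafemk), so the same rule applies.
The other patterns: stems whose second-to-last letter is 'g' repeat the first consonant+vowel as a prefix; stems whose second-to-last letter is 'w' add -ast; stems whose second-to-last letter is 'd' add the prefix go-.
So vutitm → vutitmmim.

vutitmmim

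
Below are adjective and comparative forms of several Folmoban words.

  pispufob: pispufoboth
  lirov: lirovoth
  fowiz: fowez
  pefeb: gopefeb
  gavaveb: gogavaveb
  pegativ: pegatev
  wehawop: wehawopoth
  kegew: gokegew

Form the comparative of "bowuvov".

lirov and pegativ both end in -v yet inflect differently (lirovoth, pegatev), so the final letter is not what conditions the rule; the last vowel is.
"bowuvov" has last vowel 'o'. The stems whose last vowel is 'o' (lirov → lirovoth, wehawop → wehawopoth, pispufob → pispufoboth) add -oth.
So bowuvov → bowuvovoth.

bowuvovoth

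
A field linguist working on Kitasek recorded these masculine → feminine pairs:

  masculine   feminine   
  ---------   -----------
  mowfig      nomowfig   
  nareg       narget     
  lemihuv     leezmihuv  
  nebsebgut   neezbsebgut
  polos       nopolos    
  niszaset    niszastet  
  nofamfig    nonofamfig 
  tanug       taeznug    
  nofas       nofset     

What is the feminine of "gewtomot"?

nofamfig and tanug both end in -g yet inflect differently (nonofamfig, taeznug), so the final letter is not what conditions the rule; the last vowel is.
"gewtomot" has last vowel 'o'. The one such stem in the data (polos → nopolos) adds the prefix no-, so the same rule applies.
So gewtomot → nogewtomot.

nogewtomot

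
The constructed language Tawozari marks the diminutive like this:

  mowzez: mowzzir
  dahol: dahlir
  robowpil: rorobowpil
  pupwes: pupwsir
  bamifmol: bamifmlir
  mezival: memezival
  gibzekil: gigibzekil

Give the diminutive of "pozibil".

robowpil and dahol both end in -l yet inflect differently (rorobowpil, dahlir), so the final letter is not what conditions the rule; the last vowel is.
"pozibil" has last vowel 'i'. The stems whose last vowel is 'i' (robowpil → rorobowpil, gibzekil → gigibzekil) repeat the first consonant+vowel as a prefix.
So pozibil → popozibil.

popozibil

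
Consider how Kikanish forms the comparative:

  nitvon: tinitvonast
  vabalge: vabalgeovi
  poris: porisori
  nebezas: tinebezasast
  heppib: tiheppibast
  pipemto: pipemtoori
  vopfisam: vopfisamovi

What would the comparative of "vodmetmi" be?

poris and nebezas both end in -s yet inflect differently (porisori, tinebezasast), so the final letter is not what conditions the rule; the first letter is.
"vodmetmi" begins with v-. The stems beginning with v- (vabalge → vabalgeovi, vopfisam → vopfisamovi) add -ovi.
The other patterns: stems beginning with p- add -ori; stems beginning with h- or n- add ti- … -ast around the stem.
So vodmetmi → vodmetmiovi.

vodmetmiovi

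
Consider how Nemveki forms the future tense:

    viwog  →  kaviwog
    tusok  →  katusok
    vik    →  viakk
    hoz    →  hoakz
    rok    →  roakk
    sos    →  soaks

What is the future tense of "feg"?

feakg

tusok and vik both end in -k yet inflect differently (katusok, viakk), so the final letter is not what conditions the rule; the number of vowels is.
"feg" has 1 vowel. The stems with 1 vowel (vik → viakk, hoz → hoakz, rok → roakk) insert -ak- after the first vowel.
So feg → feakg.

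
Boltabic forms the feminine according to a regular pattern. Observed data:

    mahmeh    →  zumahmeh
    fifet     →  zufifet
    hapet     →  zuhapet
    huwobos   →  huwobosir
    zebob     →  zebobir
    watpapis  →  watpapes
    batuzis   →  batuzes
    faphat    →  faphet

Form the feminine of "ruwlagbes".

zuruwlagbes

huwobos and watpapis both end in -s yet inflect differently (huwobosir, watpapes), so the final letter is not what conditions the rule; the last vowel is.
"ruwlagbes" has last vowel 'e'. The stems whose last vowel is 'e' (mahmeh → zumahmeh, fifet → zufifet, hapet → zuhapet) add the prefix zu-.
So ruwlagbes → zuruwlagbes.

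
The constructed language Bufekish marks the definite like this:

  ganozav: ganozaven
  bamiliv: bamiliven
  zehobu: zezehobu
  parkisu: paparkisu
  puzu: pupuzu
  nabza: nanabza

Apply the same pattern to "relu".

rerelu

ganozav and nabza both have last vowel 'a' yet inflect differently (ganozaven, nanabza), so the last vowel is not what conditions the rule; whether the stem ends in a vowel or a consonant is.
"relu" ends in a vowel. The stems ending in a vowel (parkisu → paparkisu, puzu → pupuzu, zehobu → zezehobu) repeat the first consonant+vowel as a prefix.
So relu → rerelu.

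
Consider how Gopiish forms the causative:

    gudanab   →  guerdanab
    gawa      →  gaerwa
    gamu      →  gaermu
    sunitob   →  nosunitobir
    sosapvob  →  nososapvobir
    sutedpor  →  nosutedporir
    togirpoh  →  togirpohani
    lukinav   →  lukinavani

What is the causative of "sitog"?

nositogir

gudanab and sunitob both end in -b yet inflect differently (guerdanab, nosunitobir), so the final letter is not what conditions the rule; the first letter is.
"sitog" begins with s-. The stems beginning with s- (sunitob → nosunitobir, sosapvob → nososapvobir, sutedpor → nosutedporir) add no- … -ir around the stem.
The other patterns: stems beginning with g- insert -er- after the first vowel; stems beginning with l- or t- add -ani.
So sitog → nositogir.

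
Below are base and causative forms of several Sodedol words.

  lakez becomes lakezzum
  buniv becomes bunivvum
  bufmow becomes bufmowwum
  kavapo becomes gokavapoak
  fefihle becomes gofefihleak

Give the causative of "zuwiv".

bufmow and kavapo both have last vowel 'o' yet inflect differently (bufmowwum, gokavapoak), so the last vowel is not what conditions the rule; whether the stem ends in a vowel or a consonant is.
"zuwiv" ends in a consonant. The stems ending in a consonant (lakez → lakezzum, buniv → bunivvum, bufmow → bufmowwum) double the final consonant and add -um.
The other pattern: stems ending in a vowel add go- … -ak around the stem.
So zuwiv → zuwivvum.

zuwivvum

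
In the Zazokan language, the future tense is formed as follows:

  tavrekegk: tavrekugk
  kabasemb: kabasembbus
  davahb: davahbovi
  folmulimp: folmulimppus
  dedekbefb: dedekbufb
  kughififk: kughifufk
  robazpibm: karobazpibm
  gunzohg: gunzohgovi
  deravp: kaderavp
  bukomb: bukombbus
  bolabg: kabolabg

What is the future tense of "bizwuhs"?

bizwuhsovi

"bizwuhs" has second-to-last letter 'h'. The stems whose second-to-last letter is 'h' (gunzohg → gunzohgovi, davahb → davahbovi) add -ovi.
So bizwuhs → bizwuhsovi.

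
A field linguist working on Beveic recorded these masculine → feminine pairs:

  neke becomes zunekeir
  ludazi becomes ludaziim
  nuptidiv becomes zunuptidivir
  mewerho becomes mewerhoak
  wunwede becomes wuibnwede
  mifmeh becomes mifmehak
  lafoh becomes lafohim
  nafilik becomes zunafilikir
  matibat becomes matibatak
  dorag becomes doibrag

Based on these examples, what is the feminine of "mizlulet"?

mizluletak

mifmeh and lafoh both end in -h yet inflect differently (mifmehak, lafohim), so the final letter is not what conditions the rule; the first letter is.
"mizlulet" begins with m-. The stems beginning with m- (mewerho → mewerhoak, mifmeh → mifmehak, matibat → matibatak) add -ak.
So mizlulet → mizluletak.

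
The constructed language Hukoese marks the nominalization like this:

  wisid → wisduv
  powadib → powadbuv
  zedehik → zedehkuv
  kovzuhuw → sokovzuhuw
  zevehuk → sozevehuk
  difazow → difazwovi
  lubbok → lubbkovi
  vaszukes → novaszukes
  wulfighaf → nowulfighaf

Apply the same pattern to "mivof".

mivfovi

zedehik and zevehuk both end in -k yet inflect differently (zedehkuv, sozevehuk), so the final letter is not what conditions the rule; the last vowel is.
"mivof" has last vowel 'o'. The stems whose last vowel is 'o' (difazow → difazwovi, lubbok → lubbkovi) delete the last vowel and add -ovi.
So mivof → mivfovi.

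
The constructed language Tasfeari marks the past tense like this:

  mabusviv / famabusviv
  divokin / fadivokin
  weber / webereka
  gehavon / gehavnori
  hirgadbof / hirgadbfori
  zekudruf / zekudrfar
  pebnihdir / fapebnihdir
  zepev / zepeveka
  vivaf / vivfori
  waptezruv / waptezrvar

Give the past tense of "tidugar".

"tidugar" has last vowel 'a'. The one such stem in the data (vivaf → vivfori) deletes the last vowel and adds -ori (as do hirgadbof, gehavon), so the same rule applies.
So tidugar → tidugrori.

tidugrori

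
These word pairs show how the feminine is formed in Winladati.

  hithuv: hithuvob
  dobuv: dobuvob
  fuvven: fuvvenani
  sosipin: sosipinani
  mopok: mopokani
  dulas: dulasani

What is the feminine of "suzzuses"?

suzzusesani

dobuv and dulas both begin with d- yet inflect differently (dobuvob, dulasani), so the first letter is not what conditions the rule; the final letter is.
"suzzuses" ends in -s. The one such stem in the data (dulas → dulasani) adds -ani, so the same rule applies.
The other pattern: stems ending in -v add -ob.
So suzzuses → suzzusesani.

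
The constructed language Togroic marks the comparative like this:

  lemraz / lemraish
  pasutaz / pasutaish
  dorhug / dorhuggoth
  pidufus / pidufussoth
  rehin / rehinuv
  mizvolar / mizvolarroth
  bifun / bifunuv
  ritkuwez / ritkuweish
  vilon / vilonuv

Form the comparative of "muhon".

muhonuv

bifun and pidufus both have last vowel 'u' yet inflect differently (bifunuv, pidufussoth), so the last vowel is not what conditions the rule; the final letter is.
"muhon" ends in -n. The stems ending in -n (vilon → vilonuv, bifun → bifunuv, rehin → rehinuv) add -uv.
The other patterns: stems ending in -z drop the final letter and add -ish; stems ending in -g, -r or -s double the final consonant and add -oth.
So muhon → muhonuv.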